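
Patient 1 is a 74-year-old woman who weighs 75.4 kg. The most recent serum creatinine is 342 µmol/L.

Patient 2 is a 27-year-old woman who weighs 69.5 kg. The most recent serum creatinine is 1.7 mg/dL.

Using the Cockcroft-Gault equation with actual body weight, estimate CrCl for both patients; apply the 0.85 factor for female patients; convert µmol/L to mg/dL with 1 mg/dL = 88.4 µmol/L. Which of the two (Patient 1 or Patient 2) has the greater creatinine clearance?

Patient 2

Patient 1: SCr = 342 / 88.4 = 3.869 mg/dL
Patient 1: CrCl = (140 − 74) × 75.4 / (72 × 3.869) × 0.85 = 4976.4 / 278.57 × 0.85 ≈ 15.2 mL/min
Patient 2: CrCl = (140 − 27) × 69.5 / (72 × 1.7) × 0.85 = 7853.5 / 122.40 × 0.85 ≈ 54.5 mL/min
15.2 vs 54.5 mL/min → Patient 2 is higher.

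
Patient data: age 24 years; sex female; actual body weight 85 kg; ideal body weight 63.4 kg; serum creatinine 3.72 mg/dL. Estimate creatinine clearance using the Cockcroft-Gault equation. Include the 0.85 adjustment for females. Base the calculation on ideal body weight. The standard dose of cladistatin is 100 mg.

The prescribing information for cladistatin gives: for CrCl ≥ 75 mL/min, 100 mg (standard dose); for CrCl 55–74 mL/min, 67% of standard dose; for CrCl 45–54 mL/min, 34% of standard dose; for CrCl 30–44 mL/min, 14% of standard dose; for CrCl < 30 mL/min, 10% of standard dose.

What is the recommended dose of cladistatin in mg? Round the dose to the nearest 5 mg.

10 mg

CrCl = (140 − 24) × 63.4 / (72 × 3.72) × 0.85 = 7354.4 / 267.84 × 0.85 ≈ 23.3 mL/min
CrCl ≈ 23 mL/min → bracket < 30 mL/min.
10% of 100 mg = 10 mg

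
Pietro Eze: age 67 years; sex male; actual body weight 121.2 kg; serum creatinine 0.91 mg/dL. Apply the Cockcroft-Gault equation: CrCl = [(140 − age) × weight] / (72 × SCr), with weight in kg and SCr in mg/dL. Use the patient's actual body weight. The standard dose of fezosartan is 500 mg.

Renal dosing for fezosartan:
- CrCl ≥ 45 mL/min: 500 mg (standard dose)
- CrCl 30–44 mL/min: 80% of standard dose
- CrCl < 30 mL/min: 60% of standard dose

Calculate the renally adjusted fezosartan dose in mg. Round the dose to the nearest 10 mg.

CrCl = (140 − 67) × 121.2 / (72 × 0.91) = 8847.6 / 65.52 ≈ 135.0 mL/min
CrCl ≈ 135 mL/min → bracket ≥ 45 mL/min.
100% of 500 mg = 500 mg

500 mg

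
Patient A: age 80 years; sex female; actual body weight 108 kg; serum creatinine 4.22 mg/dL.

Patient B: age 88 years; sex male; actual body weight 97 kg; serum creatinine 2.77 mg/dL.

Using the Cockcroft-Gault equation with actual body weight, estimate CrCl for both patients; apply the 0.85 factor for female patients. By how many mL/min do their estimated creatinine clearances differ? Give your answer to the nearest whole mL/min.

7 mL/min

Patient A: CrCl = (140 − 80) × 108 / (72 × 4.22) × 0.85 = 6480.0 / 303.84 × 0.85 ≈ 18.1 mL/min
Patient B: CrCl = (140 − 88) × 97 / (72 × 2.77) = 5044.0 / 199.44 ≈ 25.3 mL/min
|18.1 − 25.3| = 7.2 mL/min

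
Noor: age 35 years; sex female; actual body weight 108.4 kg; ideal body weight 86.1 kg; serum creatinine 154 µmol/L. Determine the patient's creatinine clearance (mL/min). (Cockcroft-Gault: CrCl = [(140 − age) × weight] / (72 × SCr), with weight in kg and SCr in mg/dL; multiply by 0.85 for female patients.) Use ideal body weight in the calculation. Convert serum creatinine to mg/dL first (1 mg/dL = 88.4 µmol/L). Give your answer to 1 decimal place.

SCr = 154 / 88.4 = 1.742 mg/dL
CrCl = (140 − 35) × 86.1 / (72 × 1.742) × 0.85 = 9040.5 / 125.42 × 0.85 ≈ 61.3 mL/min

61.3 mL/min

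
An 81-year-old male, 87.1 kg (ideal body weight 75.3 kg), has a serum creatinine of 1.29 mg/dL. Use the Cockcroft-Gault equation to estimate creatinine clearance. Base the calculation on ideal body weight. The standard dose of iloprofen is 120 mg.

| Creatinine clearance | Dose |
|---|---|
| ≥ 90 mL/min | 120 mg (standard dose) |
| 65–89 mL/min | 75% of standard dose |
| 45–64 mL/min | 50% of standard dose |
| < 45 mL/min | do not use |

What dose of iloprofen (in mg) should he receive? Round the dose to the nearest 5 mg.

CrCl = (140 − 81) × 75.3 / (72 × 1.29) = 4442.7 / 92.88 ≈ 47.8 mL/min
CrCl ≈ 48 mL/min → bracket 45–64 mL/min.
50% of 120 mg = 60 mg

60 mg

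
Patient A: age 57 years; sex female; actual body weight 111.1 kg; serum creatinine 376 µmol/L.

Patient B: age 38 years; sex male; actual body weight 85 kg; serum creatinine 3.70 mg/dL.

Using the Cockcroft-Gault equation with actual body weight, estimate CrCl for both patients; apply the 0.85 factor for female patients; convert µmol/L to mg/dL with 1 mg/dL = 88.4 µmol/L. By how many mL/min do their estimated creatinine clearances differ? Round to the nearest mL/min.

Patient A: SCr = 376 / 88.4 = 4.253 mg/dL
Patient A: CrCl = (140 − 57) × 111.1 / (72 × 4.253) × 0.85 = 9221.3 / 306.22 × 0.85 ≈ 25.6 mL/min
Patient B: CrCl = (140 − 38) × 85 / (72 × 3.7) = 8670.0 / 266.40 ≈ 32.5 mL/min
|25.6 − 32.5| = 6.9 mL/min

7 mL/min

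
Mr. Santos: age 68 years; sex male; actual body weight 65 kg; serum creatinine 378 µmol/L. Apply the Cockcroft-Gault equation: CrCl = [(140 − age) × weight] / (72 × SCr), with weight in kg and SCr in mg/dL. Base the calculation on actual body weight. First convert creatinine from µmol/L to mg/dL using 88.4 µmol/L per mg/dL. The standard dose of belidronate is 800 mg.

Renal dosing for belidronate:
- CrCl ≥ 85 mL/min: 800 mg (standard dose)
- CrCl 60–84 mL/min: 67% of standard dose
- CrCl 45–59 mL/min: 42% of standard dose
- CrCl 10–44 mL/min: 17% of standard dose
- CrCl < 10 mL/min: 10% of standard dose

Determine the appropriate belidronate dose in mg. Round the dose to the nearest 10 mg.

SCr = 378 / 88.4 = 4.276 mg/dL
CrCl = (140 − 68) × 65 / (72 × 4.276) = 4680.0 / 307.87 ≈ 15.2 mL/min
CrCl ≈ 15 mL/min → bracket 10–44 mL/min.
17% of 800 mg = 136 mg → 140 mg

140 mg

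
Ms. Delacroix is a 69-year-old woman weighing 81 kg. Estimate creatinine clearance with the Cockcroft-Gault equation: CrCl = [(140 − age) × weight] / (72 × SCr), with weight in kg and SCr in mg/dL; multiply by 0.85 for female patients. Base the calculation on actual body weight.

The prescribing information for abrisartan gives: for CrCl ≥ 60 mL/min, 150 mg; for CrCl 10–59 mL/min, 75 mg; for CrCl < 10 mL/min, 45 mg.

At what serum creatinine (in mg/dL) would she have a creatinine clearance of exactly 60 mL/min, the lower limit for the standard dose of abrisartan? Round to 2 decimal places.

Standard dose requires CrCl ≥ 60 mL/min.
Set (140 − 69) × 81 × 0.85 / (72 × SCr) = 60
SCr = (140 − 69) × 81 × 0.85 / (72 × 60) = 1.132 mg/dL

1.13 mg/dL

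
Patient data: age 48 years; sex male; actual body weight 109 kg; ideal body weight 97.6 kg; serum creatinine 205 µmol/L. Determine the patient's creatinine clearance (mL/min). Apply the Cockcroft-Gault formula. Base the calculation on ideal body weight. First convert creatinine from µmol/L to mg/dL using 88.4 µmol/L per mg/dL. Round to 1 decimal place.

53.8 mL/min

SCr = 205 / 88.4 = 2.319 mg/dL
CrCl = (140 − 48) × 97.6 / (72 × 2.319) = 8979.2 / 166.97 ≈ 53.8 mL/min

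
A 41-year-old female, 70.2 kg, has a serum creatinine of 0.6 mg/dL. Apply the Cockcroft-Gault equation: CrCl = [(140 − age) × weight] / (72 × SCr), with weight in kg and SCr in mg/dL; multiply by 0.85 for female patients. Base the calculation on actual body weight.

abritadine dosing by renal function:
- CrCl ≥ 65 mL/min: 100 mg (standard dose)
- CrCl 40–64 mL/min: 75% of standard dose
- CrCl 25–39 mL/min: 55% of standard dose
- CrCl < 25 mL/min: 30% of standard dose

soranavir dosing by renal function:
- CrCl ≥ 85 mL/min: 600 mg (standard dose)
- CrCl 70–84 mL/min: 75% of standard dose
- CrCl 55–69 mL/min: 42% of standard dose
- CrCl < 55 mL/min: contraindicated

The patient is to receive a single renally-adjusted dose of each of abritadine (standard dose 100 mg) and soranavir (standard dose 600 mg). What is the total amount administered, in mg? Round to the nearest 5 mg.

700 mg

CrCl = (140 − 41) × 70.2 / (72 × 0.6) × 0.85 = 6949.8 / 43.20 × 0.85 ≈ 136.7 mL/min
CrCl ≈ 137 mL/min.
abritadine: ≥ 65 mL/min → 100% of 100 mg = 100 mg.
soranavir: ≥ 85 mL/min → 100% of 600 mg = 600 mg.
Total = 100 + 600 = 700 mg.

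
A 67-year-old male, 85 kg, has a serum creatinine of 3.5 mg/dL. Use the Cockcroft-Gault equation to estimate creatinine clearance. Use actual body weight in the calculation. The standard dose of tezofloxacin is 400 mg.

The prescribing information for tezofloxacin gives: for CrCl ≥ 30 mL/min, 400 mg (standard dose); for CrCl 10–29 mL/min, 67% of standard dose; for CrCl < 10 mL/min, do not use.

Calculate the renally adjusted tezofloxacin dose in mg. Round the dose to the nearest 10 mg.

270 mg

CrCl = (140 − 67) × 85 / (72 × 3.5) = 6205.0 / 252.00 ≈ 24.6 mL/min
CrCl ≈ 25 mL/min → bracket 10–29 mL/min.
67% of 400 mg = 268 mg → 270 mg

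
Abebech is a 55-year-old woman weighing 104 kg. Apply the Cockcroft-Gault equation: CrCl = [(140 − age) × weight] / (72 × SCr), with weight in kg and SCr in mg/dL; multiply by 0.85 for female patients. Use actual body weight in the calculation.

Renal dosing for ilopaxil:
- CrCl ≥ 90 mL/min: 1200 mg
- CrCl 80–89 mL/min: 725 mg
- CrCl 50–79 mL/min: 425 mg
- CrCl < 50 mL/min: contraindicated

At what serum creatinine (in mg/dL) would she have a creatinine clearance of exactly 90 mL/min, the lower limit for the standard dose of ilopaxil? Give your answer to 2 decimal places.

Standard dose requires CrCl ≥ 90 mL/min.
Set (140 − 55) × 104 × 0.85 / (72 × SCr) = 90
SCr = (140 − 55) × 104 × 0.85 / (72 × 90) = 1.160 mg/dL

1.16 mg/dL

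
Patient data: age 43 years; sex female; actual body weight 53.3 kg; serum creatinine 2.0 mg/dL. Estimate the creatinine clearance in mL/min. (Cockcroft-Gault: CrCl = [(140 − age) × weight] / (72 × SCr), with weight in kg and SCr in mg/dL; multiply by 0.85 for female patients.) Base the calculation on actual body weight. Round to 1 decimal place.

CrCl = (140 − 43) × 53.3 / (72 × 2) × 0.85 = 5170.1 / 144.00 × 0.85 ≈ 30.5 mL/min

30.5 mL/min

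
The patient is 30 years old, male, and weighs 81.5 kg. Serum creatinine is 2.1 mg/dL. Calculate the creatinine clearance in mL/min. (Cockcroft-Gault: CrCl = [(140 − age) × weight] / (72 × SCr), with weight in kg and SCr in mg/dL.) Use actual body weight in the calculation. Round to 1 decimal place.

59.3 mL/min

CrCl = (140 − 30) × 81.5 / (72 × 2.1) = 8965.0 / 151.20 ≈ 59.3 mL/min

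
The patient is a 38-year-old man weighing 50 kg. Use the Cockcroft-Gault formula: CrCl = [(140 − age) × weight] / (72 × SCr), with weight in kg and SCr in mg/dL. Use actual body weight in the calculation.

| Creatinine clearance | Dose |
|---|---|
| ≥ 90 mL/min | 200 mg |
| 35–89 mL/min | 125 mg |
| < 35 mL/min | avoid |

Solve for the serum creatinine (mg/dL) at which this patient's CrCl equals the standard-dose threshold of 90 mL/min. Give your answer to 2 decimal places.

0.79 mg/dL

Standard dose requires CrCl ≥ 90 mL/min.
Set (140 − 38) × 50 / (72 × SCr) = 90
SCr = (140 − 38) × 50 / (72 × 90) = 0.787 mg/dL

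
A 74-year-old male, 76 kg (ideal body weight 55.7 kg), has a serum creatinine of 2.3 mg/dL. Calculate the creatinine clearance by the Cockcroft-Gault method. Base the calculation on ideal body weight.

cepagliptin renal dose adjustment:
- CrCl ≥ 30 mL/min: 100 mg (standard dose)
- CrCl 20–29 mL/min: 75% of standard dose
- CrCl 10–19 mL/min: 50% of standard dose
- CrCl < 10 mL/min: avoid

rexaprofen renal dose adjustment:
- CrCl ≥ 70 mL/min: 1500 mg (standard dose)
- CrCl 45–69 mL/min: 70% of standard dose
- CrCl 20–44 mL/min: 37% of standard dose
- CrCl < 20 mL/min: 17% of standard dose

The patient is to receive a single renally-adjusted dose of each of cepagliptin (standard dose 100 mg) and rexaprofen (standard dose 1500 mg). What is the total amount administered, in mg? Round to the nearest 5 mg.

CrCl = (140 − 74) × 55.7 / (72 × 2.3) = 3676.2 / 165.60 ≈ 22.2 mL/min
CrCl ≈ 22 mL/min.
cepagliptin: 20–29 mL/min → 75% of 100 mg = 75 mg.
rexaprofen: 20–44 mL/min → 37% of 1500 mg = 555 mg.
Total = 75 + 555 = 630 mg.

630 mg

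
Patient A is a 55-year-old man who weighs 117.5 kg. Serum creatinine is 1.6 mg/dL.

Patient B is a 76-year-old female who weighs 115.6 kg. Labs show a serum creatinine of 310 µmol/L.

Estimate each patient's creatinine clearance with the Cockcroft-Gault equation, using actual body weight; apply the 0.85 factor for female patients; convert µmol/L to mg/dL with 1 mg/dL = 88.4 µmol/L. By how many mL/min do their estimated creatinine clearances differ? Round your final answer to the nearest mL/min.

Patient A: CrCl = (140 − 55) × 117.5 / (72 × 1.6) = 9987.5 / 115.20 ≈ 86.7 mL/min
Patient B: SCr = 310 / 88.4 = 3.507 mg/dL
Patient B: CrCl = (140 − 76) × 115.6 / (72 × 3.507) × 0.85 = 7398.4 / 252.50 × 0.85 ≈ 24.9 mL/min
|86.7 − 24.9| = 61.8 mL/min

62 mL/min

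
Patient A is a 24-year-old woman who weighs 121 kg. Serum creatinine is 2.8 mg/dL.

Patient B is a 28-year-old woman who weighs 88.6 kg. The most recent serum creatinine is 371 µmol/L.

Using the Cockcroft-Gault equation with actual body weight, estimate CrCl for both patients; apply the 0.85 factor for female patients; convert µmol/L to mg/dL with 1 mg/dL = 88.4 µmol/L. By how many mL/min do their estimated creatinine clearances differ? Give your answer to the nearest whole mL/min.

Patient A: CrCl = (140 − 24) × 121 / (72 × 2.8) × 0.85 = 14036.0 / 201.60 × 0.85 ≈ 59.2 mL/min
Patient B: SCr = 371 / 88.4 = 4.197 mg/dL
Patient B: CrCl = (140 − 28) × 88.6 / (72 × 4.197) × 0.85 = 9923.2 / 302.18 × 0.85 ≈ 27.9 mL/min
|59.2 − 27.9| = 31.3 mL/min

31 mL/min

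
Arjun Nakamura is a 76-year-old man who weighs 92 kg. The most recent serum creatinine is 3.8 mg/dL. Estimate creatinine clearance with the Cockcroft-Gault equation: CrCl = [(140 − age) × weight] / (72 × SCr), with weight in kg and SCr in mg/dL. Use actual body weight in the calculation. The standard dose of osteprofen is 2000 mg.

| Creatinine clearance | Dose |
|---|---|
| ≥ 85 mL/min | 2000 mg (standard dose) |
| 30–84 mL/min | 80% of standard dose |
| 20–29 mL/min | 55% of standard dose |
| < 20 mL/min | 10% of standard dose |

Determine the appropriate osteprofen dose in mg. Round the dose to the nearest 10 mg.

CrCl = (140 − 76) × 92 / (72 × 3.8) = 5888.0 / 273.60 ≈ 21.5 mL/min
CrCl ≈ 22 mL/min → bracket 20–29 mL/min.
55% of 2000 mg = 1100 mg

1100 mg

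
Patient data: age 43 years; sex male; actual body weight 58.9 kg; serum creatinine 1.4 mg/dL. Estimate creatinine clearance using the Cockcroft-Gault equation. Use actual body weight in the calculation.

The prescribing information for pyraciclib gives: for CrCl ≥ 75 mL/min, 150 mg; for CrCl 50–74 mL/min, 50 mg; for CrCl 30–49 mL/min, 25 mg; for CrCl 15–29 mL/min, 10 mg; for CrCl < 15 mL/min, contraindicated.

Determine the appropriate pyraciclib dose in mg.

50 mg

CrCl = (140 − 43) × 58.9 / (72 × 1.4) = 5713.3 / 100.80 ≈ 56.7 mL/min
CrCl ≈ 57 mL/min → bracket 50–74 mL/min.
Dose for this bracket: 50 mg.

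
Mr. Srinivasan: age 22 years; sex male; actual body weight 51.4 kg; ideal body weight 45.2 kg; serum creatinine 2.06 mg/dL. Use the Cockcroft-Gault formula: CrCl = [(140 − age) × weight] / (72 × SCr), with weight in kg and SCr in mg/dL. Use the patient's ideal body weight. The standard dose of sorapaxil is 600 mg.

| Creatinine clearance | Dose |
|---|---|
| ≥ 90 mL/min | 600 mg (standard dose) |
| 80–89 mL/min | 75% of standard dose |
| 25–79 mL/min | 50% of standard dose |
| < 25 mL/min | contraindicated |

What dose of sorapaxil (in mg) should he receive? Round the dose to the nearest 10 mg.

300 mg

CrCl = (140 − 22) × 45.2 / (72 × 2.06) = 5333.6 / 148.32 ≈ 36.0 mL/min
CrCl ≈ 36 mL/min → bracket 25–79 mL/min.
50% of 600 mg = 300 mg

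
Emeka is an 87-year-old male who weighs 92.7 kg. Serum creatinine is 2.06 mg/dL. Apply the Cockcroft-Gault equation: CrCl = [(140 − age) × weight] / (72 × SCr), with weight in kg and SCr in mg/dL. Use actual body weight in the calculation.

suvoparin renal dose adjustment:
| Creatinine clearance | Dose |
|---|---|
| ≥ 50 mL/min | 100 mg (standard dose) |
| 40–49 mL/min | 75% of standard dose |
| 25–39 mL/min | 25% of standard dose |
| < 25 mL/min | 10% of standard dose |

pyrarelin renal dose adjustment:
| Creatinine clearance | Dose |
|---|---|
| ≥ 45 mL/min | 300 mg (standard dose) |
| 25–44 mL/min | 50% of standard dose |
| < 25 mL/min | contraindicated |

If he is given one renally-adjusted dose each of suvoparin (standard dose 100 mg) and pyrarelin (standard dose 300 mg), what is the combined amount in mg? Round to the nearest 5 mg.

175 mg

CrCl = (140 − 87) × 92.7 / (72 × 2.06) = 4913.1 / 148.32 ≈ 33.1 mL/min
CrCl ≈ 33 mL/min.
suvoparin: 25–39 mL/min → 25% of 100 mg = 25 mg.
pyrarelin: 25–44 mL/min → 50% of 300 mg = 150 mg.
Total = 25 + 150 = 175 mg.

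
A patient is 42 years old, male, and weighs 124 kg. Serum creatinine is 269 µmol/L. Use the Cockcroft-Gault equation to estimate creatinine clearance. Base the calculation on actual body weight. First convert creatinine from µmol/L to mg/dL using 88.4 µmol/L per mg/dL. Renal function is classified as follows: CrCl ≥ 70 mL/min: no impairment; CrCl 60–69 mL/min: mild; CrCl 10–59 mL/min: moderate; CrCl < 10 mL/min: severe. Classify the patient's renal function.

SCr = 269 / 88.4 = 3.043 mg/dL
CrCl = (140 − 42) × 124 / (72 × 3.043) = 12152.0 / 219.10 ≈ 55.5 mL/min
55 mL/min falls in the 'moderate' range.

moderate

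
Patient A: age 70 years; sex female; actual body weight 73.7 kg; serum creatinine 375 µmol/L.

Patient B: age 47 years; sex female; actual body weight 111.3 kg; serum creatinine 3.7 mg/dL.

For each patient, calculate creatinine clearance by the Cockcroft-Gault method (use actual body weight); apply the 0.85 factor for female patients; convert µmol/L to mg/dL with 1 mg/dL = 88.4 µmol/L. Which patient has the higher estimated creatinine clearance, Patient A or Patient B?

Patient B

Patient A: SCr = 375 / 88.4 = 4.242 mg/dL
Patient A: CrCl = (140 − 70) × 73.7 / (72 × 4.242) × 0.85 = 5159.0 / 305.42 × 0.85 ≈ 14.4 mL/min
Patient B: CrCl = (140 − 47) × 111.3 / (72 × 3.7) × 0.85 = 10350.9 / 266.40 × 0.85 ≈ 33.0 mL/min
14.4 vs 33.0 mL/min → Patient B is higher.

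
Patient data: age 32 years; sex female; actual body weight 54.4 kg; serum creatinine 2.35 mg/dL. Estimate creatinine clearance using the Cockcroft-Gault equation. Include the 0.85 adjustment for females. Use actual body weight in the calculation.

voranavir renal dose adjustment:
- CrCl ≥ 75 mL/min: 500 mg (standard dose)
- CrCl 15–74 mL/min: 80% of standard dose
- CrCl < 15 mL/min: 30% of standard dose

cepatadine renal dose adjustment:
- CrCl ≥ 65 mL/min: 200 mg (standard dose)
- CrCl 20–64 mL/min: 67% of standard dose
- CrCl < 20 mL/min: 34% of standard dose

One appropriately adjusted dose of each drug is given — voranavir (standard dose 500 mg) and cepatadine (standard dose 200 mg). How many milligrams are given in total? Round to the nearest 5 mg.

535 mg

CrCl = (140 − 32) × 54.4 / (72 × 2.35) × 0.85 = 5875.2 / 169.20 × 0.85 ≈ 29.5 mL/min
CrCl ≈ 30 mL/min.
voranavir: 15–74 mL/min → 80% of 500 mg = 400 mg.
cepatadine: 20–64 mL/min → 67% of 200 mg = 134 mg.
Total = 400 + 134 = 534 mg.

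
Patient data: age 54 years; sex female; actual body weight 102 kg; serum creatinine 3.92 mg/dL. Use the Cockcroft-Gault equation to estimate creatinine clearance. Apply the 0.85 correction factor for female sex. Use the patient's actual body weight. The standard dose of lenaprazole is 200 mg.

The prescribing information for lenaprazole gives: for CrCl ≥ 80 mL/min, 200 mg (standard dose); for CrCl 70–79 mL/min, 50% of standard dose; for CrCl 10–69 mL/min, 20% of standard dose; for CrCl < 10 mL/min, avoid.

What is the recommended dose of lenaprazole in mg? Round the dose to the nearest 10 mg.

CrCl = (140 − 54) × 102 / (72 × 3.92) × 0.85 = 8772.0 / 282.24 × 0.85 ≈ 26.4 mL/min
CrCl ≈ 26 mL/min → bracket 10–69 mL/min.
20% of 200 mg = 40 mg

40 mg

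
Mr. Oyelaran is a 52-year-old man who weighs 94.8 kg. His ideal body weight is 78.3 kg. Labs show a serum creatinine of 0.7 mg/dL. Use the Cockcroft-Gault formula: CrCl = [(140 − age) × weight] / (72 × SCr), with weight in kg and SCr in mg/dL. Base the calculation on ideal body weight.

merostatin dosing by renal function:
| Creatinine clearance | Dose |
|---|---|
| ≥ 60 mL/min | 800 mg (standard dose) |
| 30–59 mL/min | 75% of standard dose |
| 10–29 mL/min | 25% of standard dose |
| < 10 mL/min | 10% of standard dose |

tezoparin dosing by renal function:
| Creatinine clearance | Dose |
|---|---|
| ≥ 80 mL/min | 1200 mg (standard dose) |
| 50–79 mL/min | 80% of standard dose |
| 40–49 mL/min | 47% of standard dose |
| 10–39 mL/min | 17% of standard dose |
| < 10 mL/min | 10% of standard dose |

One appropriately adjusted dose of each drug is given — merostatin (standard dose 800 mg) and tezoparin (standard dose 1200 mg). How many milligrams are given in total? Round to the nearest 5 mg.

2000 mg

CrCl = (140 − 52) × 78.3 / (72 × 0.7) = 6890.4 / 50.40 ≈ 136.7 mL/min
CrCl ≈ 137 mL/min.
merostatin: ≥ 60 mL/min → 100% of 800 mg = 800 mg.
tezoparin: ≥ 80 mL/min → 100% of 1200 mg = 1200 mg.
Total = 800 + 1200 = 2000 mg.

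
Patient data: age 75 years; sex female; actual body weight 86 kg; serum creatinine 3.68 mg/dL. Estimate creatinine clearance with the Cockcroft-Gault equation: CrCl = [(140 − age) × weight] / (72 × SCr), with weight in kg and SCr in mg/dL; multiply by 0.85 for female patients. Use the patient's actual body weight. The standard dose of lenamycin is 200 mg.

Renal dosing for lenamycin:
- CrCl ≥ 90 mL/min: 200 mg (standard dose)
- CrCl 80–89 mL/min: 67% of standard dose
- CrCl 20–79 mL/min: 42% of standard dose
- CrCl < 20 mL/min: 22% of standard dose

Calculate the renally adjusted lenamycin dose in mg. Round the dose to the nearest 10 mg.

40 mg

CrCl = (140 − 75) × 86 / (72 × 3.68) × 0.85 = 5590.0 / 264.96 × 0.85 ≈ 17.9 mL/min
CrCl ≈ 18 mL/min → bracket < 20 mL/min.
22% of 200 mg = 44 mg → 40 mg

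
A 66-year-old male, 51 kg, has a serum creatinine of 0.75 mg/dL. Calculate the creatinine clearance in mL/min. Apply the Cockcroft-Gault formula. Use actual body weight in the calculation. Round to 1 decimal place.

CrCl = (140 − 66) × 51 / (72 × 0.75) = 3774.0 / 54.00 ≈ 69.9 mL/min

69.9 mL/min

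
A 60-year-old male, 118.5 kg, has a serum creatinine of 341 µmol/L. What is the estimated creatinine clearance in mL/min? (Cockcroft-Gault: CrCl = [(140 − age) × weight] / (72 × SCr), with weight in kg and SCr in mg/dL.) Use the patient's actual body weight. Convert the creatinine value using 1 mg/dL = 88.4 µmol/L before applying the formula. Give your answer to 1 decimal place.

SCr = 341 / 88.4 = 3.857 mg/dL
CrCl = (140 − 60) × 118.5 / (72 × 3.857) = 9480.0 / 277.70 ≈ 34.1 mL/min

34.1 mL/min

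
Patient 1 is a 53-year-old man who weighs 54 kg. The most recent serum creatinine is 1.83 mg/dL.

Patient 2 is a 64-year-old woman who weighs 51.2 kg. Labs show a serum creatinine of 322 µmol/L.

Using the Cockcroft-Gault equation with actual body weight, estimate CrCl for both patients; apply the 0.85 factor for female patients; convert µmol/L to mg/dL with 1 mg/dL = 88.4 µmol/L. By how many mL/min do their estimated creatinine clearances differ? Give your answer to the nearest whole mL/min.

23 mL/min

Patient 1: CrCl = (140 − 53) × 54 / (72 × 1.83) = 4698.0 / 131.76 ≈ 35.7 mL/min
Patient 2: SCr = 322 / 88.4 = 3.643 mg/dL
Patient 2: CrCl = (140 − 64) × 51.2 / (72 × 3.643) × 0.85 = 3891.2 / 262.30 × 0.85 ≈ 12.6 mL/min
|35.7 − 12.6| = 23.1 mL/min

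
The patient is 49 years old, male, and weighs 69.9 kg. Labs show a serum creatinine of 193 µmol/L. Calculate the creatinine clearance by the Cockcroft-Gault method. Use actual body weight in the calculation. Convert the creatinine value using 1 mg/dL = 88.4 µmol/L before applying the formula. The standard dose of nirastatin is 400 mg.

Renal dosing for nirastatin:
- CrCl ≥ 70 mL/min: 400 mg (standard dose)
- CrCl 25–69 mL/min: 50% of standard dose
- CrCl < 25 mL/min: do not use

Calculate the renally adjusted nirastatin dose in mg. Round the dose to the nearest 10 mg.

SCr = 193 / 88.4 = 2.183 mg/dL
CrCl = (140 − 49) × 69.9 / (72 × 2.183) = 6360.9 / 157.18 ≈ 40.5 mL/min
CrCl ≈ 40 mL/min → bracket 25–69 mL/min.
50% of 400 mg = 200 mg

200 mg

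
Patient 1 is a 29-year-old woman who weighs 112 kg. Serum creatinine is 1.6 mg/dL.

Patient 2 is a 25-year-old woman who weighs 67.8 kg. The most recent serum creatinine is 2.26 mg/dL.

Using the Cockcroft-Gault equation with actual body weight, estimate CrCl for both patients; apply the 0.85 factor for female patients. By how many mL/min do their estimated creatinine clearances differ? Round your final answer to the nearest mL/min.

Patient 1: CrCl = (140 − 29) × 112 / (72 × 1.6) × 0.85 = 12432.0 / 115.20 × 0.85 ≈ 91.7 mL/min
Patient 2: CrCl = (140 − 25) × 67.8 / (72 × 2.26) × 0.85 = 7797.0 / 162.72 × 0.85 ≈ 40.7 mL/min
|91.7 − 40.7| = 51.0 mL/min

51 mL/min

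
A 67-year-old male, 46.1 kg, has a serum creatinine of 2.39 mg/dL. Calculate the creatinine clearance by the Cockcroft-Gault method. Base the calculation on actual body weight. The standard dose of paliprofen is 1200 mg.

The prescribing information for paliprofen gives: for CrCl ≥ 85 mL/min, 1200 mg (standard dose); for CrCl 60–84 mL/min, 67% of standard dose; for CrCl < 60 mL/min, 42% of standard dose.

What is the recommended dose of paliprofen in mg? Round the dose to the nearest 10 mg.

CrCl = (140 − 67) × 46.1 / (72 × 2.39) = 3365.3 / 172.08 ≈ 19.6 mL/min
CrCl ≈ 20 mL/min → bracket < 60 mL/min.
42% of 1200 mg = 504 mg → 500 mg

500 mg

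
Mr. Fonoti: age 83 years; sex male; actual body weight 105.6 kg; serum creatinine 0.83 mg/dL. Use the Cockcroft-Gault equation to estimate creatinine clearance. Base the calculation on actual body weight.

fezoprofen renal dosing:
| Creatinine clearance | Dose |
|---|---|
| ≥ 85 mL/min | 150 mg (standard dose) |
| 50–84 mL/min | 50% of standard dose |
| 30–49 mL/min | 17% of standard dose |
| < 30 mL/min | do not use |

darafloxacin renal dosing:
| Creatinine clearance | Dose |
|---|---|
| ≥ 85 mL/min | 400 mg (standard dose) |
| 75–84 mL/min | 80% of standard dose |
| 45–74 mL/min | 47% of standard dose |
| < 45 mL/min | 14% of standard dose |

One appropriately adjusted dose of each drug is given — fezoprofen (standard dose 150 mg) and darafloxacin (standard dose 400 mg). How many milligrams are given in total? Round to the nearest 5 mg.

CrCl = (140 − 83) × 105.6 / (72 × 0.83) = 6019.2 / 59.76 ≈ 100.7 mL/min
CrCl ≈ 101 mL/min.
fezoprofen: ≥ 85 mL/min → 100% of 150 mg = 150 mg.
darafloxacin: ≥ 85 mL/min → 100% of 400 mg = 400 mg.
Total = 150 + 400 = 550 mg.

550 mg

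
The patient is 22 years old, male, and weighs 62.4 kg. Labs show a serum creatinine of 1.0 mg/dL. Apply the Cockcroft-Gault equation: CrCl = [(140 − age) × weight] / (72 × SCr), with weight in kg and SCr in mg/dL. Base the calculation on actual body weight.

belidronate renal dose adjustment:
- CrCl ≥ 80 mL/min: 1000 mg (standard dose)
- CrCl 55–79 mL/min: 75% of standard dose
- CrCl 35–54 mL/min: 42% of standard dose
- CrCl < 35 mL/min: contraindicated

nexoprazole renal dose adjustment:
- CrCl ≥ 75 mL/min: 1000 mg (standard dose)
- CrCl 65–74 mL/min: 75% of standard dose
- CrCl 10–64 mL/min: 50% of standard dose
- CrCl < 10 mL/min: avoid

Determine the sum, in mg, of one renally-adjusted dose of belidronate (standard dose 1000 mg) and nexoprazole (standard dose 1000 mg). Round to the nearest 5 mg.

2000 mg

CrCl = (140 − 22) × 62.4 / (72 × 1) = 7363.2 / 72.00 ≈ 102.3 mL/min
CrCl ≈ 102 mL/min.
belidronate: ≥ 80 mL/min → 100% of 1000 mg = 1000 mg.
nexoprazole: ≥ 75 mL/min → 100% of 1000 mg = 1000 mg.
Total = 1000 + 1000 = 2000 mg.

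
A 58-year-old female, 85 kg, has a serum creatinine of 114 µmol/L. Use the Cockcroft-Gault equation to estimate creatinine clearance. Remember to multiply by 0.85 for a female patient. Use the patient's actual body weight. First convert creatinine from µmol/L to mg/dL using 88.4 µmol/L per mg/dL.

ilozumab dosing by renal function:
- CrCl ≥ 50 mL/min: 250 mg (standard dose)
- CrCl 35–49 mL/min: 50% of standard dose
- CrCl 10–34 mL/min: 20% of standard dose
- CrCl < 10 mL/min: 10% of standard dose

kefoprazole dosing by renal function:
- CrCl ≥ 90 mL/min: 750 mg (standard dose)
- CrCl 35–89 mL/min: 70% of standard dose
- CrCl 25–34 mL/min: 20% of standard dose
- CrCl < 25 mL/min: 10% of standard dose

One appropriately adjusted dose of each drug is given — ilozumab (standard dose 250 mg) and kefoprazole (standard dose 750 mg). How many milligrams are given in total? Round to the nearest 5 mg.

SCr = 114 / 88.4 = 1.29 mg/dL
CrCl = (140 − 58) × 85 / (72 × 1.29) × 0.85 = 6970.0 / 92.88 × 0.85 ≈ 63.8 mL/min
CrCl ≈ 64 mL/min.
ilozumab: ≥ 50 mL/min → 100% of 250 mg = 250 mg.
kefoprazole: 35–89 mL/min → 70% of 750 mg = 525 mg.
Total = 250 + 525 = 775 mg.

775 mg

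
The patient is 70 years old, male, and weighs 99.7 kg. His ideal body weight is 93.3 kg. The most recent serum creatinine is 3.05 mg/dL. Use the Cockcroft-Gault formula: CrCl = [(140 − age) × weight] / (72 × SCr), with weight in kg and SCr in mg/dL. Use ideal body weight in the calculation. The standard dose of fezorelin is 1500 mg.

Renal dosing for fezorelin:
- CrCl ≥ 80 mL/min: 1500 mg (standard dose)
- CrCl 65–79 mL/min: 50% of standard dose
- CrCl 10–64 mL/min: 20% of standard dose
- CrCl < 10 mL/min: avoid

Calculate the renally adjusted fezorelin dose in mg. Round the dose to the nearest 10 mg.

CrCl = (140 − 70) × 93.3 / (72 × 3.05) = 6531.0 / 219.60 ≈ 29.7 mL/min
CrCl ≈ 30 mL/min → bracket 10–64 mL/min.
20% of 1500 mg = 300 mg

300 mg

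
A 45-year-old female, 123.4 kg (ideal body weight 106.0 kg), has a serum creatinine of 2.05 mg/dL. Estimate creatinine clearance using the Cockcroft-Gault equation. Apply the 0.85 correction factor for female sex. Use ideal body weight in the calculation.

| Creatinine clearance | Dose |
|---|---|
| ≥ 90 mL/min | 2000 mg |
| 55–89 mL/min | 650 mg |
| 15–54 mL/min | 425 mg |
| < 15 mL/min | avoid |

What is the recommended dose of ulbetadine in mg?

CrCl = (140 − 45) × 106 / (72 × 2.05) × 0.85 = 10070.0 / 147.60 × 0.85 ≈ 58.0 mL/min
CrCl ≈ 58 mL/min → bracket 55–89 mL/min.
Dose for this bracket: 650 mg.

650 mg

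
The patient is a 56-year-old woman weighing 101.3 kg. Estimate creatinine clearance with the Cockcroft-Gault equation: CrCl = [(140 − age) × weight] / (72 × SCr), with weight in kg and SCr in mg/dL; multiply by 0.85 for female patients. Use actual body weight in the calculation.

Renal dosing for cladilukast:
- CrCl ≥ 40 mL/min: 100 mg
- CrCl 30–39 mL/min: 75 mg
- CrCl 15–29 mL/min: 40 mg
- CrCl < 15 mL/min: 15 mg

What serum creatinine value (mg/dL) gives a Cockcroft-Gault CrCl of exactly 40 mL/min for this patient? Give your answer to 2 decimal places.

2.51 mg/dL

Standard dose requires CrCl ≥ 40 mL/min.
Set (140 − 56) × 101.3 × 0.85 / (72 × SCr) = 40
SCr = (140 − 56) × 101.3 × 0.85 / (72 × 40) = 2.511 mg/dL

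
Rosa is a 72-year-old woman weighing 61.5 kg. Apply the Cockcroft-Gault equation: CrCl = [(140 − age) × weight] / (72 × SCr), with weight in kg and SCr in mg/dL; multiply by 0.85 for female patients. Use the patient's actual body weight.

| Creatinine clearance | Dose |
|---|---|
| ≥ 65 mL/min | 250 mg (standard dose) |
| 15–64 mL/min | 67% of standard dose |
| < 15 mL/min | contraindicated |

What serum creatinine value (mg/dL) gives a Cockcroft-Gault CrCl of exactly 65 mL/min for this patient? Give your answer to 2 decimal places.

Standard dose requires CrCl ≥ 65 mL/min.
Set (140 − 72) × 61.5 × 0.85 / (72 × SCr) = 65
SCr = (140 − 72) × 61.5 × 0.85 / (72 × 65) = 0.760 mg/dL

0.76 mg/dL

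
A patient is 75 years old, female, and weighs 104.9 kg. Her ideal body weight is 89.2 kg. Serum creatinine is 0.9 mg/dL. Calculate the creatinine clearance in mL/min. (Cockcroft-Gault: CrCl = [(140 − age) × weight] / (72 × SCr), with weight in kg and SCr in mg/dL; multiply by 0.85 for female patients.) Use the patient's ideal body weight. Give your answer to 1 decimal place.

76.1 mL/min

CrCl = (140 − 75) × 89.2 / (72 × 0.9) × 0.85 = 5798.0 / 64.80 × 0.85 ≈ 76.1 mL/min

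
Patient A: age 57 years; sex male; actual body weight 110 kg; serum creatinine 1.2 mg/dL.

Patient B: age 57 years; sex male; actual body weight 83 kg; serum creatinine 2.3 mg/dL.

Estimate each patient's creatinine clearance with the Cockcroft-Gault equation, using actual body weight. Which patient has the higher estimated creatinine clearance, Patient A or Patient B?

Patient A

Patient A: CrCl = (140 − 57) × 110 / (72 × 1.2) = 9130.0 / 86.40 ≈ 105.7 mL/min
Patient B: CrCl = (140 − 57) × 83 / (72 × 2.3) = 6889.0 / 165.60 ≈ 41.6 mL/min
105.7 vs 41.6 mL/min → Patient A is higher.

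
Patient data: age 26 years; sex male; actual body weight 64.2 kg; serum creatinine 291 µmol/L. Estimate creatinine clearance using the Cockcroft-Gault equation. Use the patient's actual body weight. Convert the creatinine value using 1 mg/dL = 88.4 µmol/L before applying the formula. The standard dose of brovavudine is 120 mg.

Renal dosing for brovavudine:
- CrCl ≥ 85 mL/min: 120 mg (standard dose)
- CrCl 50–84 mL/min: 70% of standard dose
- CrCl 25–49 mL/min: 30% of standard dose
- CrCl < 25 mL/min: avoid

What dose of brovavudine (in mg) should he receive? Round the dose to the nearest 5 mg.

35 mg

SCr = 291 / 88.4 = 3.292 mg/dL
CrCl = (140 − 26) × 64.2 / (72 × 3.292) = 7318.8 / 237.02 ≈ 30.9 mL/min
CrCl ≈ 31 mL/min → bracket 25–49 mL/min.
30% of 120 mg = 36 mg → 35 mg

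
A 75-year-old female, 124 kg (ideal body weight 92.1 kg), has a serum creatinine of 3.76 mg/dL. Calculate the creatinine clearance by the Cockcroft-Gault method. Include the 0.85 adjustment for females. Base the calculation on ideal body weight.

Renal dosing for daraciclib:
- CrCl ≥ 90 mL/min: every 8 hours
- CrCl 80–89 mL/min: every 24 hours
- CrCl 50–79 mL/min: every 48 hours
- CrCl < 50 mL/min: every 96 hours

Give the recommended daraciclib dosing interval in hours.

every 96 hours

CrCl = (140 − 75) × 92.1 / (72 × 3.76) × 0.85 = 5986.5 / 270.72 × 0.85 ≈ 18.8 mL/min
CrCl ≈ 19 mL/min → bracket < 50 mL/min → every 96 hours.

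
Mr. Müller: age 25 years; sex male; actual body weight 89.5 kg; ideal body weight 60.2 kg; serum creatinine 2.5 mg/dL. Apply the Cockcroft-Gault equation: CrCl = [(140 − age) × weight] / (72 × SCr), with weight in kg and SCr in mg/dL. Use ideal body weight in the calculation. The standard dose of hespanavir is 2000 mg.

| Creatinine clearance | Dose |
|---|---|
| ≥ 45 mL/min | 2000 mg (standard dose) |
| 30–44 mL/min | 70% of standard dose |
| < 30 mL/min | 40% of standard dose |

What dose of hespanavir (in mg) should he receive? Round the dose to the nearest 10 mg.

1400 mg

CrCl = (140 − 25) × 60.2 / (72 × 2.5) = 6923.0 / 180.00 ≈ 38.5 mL/min
CrCl ≈ 38 mL/min → bracket 30–44 mL/min.
70% of 2000 mg = 1400 mg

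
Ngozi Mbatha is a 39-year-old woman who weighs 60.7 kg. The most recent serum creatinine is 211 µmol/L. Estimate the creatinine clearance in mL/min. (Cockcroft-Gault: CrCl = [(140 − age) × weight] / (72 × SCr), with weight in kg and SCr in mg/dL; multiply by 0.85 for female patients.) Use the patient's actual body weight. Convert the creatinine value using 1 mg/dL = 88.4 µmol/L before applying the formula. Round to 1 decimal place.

SCr = 211 / 88.4 = 2.387 mg/dL
CrCl = (140 − 39) × 60.7 / (72 × 2.387) × 0.85 = 6130.7 / 171.86 × 0.85 ≈ 30.3 mL/min

30.3 mL/min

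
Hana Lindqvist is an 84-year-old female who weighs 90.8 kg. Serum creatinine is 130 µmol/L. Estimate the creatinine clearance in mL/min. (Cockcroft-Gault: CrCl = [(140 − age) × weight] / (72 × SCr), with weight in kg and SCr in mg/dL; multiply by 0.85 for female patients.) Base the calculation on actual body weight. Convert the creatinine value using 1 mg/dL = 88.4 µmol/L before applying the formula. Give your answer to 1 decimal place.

40.8 mL/min

SCr = 130 / 88.4 = 1.471 mg/dL
CrCl = (140 − 84) × 90.8 / (72 × 1.471) × 0.85 = 5084.8 / 105.91 × 0.85 ≈ 40.8 mL/min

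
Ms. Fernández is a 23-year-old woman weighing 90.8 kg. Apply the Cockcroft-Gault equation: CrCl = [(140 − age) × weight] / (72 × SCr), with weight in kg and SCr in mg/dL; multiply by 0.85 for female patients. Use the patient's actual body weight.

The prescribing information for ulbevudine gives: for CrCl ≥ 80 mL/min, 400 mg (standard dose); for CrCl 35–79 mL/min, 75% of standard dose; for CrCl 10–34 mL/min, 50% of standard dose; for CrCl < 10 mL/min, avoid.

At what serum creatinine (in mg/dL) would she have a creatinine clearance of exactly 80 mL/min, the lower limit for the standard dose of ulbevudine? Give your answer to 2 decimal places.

1.57 mg/dL

Standard dose requires CrCl ≥ 80 mL/min.
Set (140 − 23) × 90.8 × 0.85 / (72 × SCr) = 80
SCr = (140 − 23) × 90.8 × 0.85 / (72 × 80) = 1.568 mg/dL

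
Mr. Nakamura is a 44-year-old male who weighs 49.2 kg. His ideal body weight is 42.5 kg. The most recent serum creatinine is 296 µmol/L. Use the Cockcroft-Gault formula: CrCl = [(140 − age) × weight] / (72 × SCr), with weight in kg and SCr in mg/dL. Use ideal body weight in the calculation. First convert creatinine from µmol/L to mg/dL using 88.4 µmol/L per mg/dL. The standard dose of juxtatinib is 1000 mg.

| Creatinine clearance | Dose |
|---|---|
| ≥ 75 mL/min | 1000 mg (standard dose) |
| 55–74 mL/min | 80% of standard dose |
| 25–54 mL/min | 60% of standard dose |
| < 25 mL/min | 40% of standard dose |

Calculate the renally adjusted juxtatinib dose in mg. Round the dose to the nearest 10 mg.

SCr = 296 / 88.4 = 3.348 mg/dL
CrCl = (140 − 44) × 42.5 / (72 × 3.348) = 4080.0 / 241.06 ≈ 16.9 mL/min
CrCl ≈ 17 mL/min → bracket < 25 mL/min.
40% of 1000 mg = 400 mg

400 mg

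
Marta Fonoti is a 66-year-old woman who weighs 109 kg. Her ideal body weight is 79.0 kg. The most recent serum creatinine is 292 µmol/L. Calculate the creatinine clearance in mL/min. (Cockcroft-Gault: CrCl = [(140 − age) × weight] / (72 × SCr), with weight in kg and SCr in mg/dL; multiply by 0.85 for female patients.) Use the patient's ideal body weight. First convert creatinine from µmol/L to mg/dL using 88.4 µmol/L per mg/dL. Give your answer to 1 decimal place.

20.9 mL/min

SCr = 292 / 88.4 = 3.303 mg/dL
CrCl = (140 − 66) × 79 / (72 × 3.303) × 0.85 = 5846.0 / 237.82 × 0.85 ≈ 20.9 mL/min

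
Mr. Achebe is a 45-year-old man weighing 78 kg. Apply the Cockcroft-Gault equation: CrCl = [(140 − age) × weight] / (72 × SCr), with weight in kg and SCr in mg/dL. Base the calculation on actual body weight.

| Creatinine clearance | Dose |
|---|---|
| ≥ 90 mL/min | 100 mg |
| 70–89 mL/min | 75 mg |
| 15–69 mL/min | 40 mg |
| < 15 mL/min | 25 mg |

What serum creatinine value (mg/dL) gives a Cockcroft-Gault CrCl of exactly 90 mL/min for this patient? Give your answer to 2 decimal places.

Standard dose requires CrCl ≥ 90 mL/min.
Set (140 − 45) × 78 / (72 × SCr) = 90
SCr = (140 − 45) × 78 / (72 × 90) = 1.144 mg/dL

1.14 mg/dL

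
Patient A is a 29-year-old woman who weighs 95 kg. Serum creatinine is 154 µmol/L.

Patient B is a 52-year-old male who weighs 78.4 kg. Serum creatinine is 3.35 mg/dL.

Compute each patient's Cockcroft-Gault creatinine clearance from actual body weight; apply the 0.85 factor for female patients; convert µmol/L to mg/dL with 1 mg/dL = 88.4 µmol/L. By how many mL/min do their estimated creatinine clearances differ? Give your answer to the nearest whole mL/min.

43 mL/min

Patient A: SCr = 154 / 88.4 = 1.742 mg/dL
Patient A: CrCl = (140 − 29) × 95 / (72 × 1.742) × 0.85 = 10545.0 / 125.42 × 0.85 ≈ 71.5 mL/min
Patient B: CrCl = (140 − 52) × 78.4 / (72 × 3.35) = 6899.2 / 241.20 ≈ 28.6 mL/min
|71.5 − 28.6| = 42.9 mL/min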